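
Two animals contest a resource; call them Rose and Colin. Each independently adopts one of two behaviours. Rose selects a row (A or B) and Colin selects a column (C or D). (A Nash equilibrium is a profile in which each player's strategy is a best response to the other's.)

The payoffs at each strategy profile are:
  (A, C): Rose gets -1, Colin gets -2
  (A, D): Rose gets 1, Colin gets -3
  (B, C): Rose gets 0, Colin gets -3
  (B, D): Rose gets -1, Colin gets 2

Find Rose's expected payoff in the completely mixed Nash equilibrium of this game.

-1/3

First find q, the probability Colin plays C, from Rose's indifference between A and B: −q + (1−q) = −(1−q), giving q = 2/3.
Since Rose is indifferent in equilibrium, Rose's expected payoff equals the payoff from either row against (2/3, 1/3). Using A: −(2/3) + (1/3) = -1/3.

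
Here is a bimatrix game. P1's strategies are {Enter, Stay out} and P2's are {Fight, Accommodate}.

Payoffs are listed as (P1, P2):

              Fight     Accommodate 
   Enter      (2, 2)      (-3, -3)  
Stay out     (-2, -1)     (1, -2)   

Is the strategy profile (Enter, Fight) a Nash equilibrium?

At (Enter, Fight), P1 earns 2; switching to Stay out would give -2, so P1 has no profitable deviation.
P2 earns 2; switching to Accommodate would give -3, so P2 has no profitable deviation.
Neither player can gain by a unilateral deviation, so this profile is a Nash equilibrium.

Yes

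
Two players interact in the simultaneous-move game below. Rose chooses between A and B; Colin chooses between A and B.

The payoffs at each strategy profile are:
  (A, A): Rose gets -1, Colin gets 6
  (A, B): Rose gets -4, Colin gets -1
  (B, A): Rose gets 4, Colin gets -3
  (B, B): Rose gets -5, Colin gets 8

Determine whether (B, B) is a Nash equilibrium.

At (B, B), Rose earns -5; switching to A would give -4, so Rose would deviate.
Colin earns 8; switching to A would give -3, so Colin has no profitable deviation.
Since at least one player can profitably deviate, this is not a Nash equilibrium.

No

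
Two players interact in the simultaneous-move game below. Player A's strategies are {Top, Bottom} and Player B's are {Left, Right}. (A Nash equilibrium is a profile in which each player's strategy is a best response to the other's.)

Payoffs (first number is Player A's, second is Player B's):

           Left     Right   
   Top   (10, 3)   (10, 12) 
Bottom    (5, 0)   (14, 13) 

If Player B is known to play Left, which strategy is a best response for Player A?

Against Left, Player A earns 10 from Top and 5 from Bottom.
So Top is the best response.

Top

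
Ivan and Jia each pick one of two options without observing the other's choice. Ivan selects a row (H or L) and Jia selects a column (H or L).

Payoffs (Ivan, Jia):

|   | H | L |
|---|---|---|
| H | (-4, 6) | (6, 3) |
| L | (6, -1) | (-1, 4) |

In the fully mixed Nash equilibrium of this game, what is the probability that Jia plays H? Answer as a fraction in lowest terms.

7/17

Let q be the probability that Jia plays H. In a completely mixed equilibrium, Ivan must be indifferent between H and L.
Ivan's expected payoff from H is −4q + 6(1−q); from L it is 6q − (1−q).
Setting these equal: −10q + 6 = 7q − 1, so q = 7/17.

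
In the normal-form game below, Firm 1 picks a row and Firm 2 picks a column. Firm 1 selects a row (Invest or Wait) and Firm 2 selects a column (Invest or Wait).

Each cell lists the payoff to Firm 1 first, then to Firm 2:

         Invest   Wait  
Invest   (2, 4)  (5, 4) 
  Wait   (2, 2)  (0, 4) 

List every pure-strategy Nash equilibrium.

(Invest, Invest) and (Invest, Wait)

(Invest, Invest): Firm 1 gets 2 ≥ 2 from Wait, and Firm 2 gets 4 ≥ 4 from Wait — Nash equilibrium.
(Invest, Wait): Firm 1 gets 5 ≥ 0 from Wait, and Firm 2 gets 4 ≥ 4 from Invest — Nash equilibrium.
(Wait, Invest): Firm 2 prefers Wait (4 > 2) — not an equilibrium.
(Wait, Wait): Firm 1 prefers Invest (5 > 0) — not an equilibrium.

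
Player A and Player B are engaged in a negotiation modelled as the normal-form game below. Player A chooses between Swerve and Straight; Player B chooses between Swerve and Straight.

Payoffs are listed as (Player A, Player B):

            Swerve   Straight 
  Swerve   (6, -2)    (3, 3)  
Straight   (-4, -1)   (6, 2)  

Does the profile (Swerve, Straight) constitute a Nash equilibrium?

No

At (Swerve, Straight), Player A earns 3; switching to Straight would give 6, so Player A would deviate.
Player B earns 3; switching to Swerve would give -2, so Player B has no profitable deviation.
Since at least one player can profitably deviate, this is not a Nash equilibrium.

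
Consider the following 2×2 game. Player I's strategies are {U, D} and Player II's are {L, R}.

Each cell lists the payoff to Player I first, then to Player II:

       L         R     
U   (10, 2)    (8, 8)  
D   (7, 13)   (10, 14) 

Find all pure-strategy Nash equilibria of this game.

(U, L): Player II prefers R (8 > 2) — not an equilibrium.
(U, R): Player I prefers D (10 > 8) — not an equilibrium.
(D, L): Player I prefers U (10 > 7); Player II prefers R (14 > 13) — not an equilibrium.
(D, R): Player I gets 10 ≥ 8 from U, and Player II gets 14 ≥ 13 from L — Nash equilibrium.

(D, R)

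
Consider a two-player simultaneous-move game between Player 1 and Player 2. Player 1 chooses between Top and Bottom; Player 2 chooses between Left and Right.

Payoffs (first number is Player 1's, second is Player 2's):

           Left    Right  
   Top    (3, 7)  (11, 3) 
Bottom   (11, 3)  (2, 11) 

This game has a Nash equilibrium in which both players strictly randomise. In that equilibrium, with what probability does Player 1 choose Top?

2/3

Let x be the probability that Player 1 plays Top. In a completely mixed equilibrium, Player 2 must be indifferent between Left and Right.
Player 2's expected payoff from Left is 7x + 3(1−x); from Right it is 3x + 11(1−x).
Setting these equal: 4x + 3 = −8x + 11, so x = 2/3.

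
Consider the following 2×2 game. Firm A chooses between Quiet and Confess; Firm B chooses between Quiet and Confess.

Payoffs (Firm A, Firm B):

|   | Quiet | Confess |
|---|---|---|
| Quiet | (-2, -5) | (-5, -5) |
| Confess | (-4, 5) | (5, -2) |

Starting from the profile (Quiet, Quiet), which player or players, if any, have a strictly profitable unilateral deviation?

Firm A at (Quiet, Quiet) earns -2; deviating to Confess yields -4 — not better.
Firm B earns -5; deviating to Confess yields -5 — not better.
Neither player can strictly improve; the profile is a Nash equilibrium.

Neither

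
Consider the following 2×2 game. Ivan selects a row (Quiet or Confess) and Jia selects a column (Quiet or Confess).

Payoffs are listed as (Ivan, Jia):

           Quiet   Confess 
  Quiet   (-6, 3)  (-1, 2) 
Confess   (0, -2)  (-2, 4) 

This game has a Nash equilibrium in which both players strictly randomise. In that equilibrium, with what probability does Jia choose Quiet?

1/7

Let q be the probability that Jia plays Quiet. In a completely mixed equilibrium, Ivan must be indifferent between Quiet and Confess.
Ivan's expected payoff from Quiet is −6q − (1−q); from Confess it is −2(1−q).
Setting these equal: −5q − 1 = 2q − 2, so q = 1/7.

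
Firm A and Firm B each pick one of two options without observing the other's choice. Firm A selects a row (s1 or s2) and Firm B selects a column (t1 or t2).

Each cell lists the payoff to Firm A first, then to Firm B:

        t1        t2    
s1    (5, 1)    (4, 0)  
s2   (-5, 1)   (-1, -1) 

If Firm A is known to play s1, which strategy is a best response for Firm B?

t1

Against s1, Firm B earns 1 from t1 and 0 from t2.
So t1 is the best response.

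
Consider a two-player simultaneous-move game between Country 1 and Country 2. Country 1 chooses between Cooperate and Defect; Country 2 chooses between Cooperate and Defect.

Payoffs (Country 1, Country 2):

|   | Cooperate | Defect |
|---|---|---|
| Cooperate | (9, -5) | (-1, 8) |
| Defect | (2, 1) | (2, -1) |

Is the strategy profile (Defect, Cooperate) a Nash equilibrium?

No

At (Defect, Cooperate), Country 1 earns 2; switching to Cooperate would give 9, so Country 1 would deviate.
Country 2 earns 1; switching to Defect would give -1, so Country 2 has no profitable deviation.
Since at least one player can profitably deviate, this is not a Nash equilibrium.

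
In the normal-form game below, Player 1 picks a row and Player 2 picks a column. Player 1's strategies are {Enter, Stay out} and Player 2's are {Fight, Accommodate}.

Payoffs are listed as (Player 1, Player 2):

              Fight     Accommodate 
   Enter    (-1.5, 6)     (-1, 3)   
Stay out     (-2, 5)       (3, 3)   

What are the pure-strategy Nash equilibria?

(Enter, Fight)

(Enter, Fight): Player 1 gets -1.5 ≥ -2 from Stay out, and Player 2 gets 6 ≥ 3 from Accommodate — Nash equilibrium.
(Enter, Accommodate): Player 1 prefers Stay out (3 > -1); Player 2 prefers Fight (6 > 3) — not an equilibrium.
(Stay out, Fight): Player 1 prefers Enter (-1.5 > -2) — not an equilibrium.
(Stay out, Accommodate): Player 2 prefers Fight (5 > 3) — not an equilibrium.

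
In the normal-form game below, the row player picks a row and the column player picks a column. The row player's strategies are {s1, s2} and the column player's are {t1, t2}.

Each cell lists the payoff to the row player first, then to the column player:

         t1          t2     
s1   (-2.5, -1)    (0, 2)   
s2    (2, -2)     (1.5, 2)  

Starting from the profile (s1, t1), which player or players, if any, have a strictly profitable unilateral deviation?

The row player at (s1, t1) earns -2.5; deviating to s2 yields 2 — a strict improvement.
The column player earns -1; deviating to t2 yields 2 — a strict improvement.
Both the row player and the column player have strictly profitable deviations.

Both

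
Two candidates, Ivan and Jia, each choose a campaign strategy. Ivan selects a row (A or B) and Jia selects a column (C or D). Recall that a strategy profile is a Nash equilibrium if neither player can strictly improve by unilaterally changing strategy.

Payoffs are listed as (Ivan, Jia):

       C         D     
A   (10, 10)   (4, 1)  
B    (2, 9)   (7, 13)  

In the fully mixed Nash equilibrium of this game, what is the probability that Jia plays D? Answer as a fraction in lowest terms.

8/11

Let y be the probability that Jia plays C. In a completely mixed equilibrium, Ivan must be indifferent between A and B.
Ivan's expected payoff from A is 10y + 4(1−y); from B it is 2y + 7(1−y).
Setting these equal: 6y + 4 = −5y + 7, so y = 3/11.
Therefore Jia plays D with probability 1 − 3/11 = 8/11.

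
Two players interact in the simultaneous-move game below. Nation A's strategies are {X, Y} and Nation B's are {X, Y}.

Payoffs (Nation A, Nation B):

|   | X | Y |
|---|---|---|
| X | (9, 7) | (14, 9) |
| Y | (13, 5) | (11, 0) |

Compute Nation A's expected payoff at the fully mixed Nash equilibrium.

83/7

First find q, the probability Nation B plays X, from Nation A's indifference between X and Y: 9q + 14(1−q) = 13q + 11(1−q), giving q = 3/7.
Since Nation A is indifferent in equilibrium, Nation A's expected payoff equals the payoff from either row against (3/7, 4/7). Using X: 9(3/7) + 14(4/7) = 83/7.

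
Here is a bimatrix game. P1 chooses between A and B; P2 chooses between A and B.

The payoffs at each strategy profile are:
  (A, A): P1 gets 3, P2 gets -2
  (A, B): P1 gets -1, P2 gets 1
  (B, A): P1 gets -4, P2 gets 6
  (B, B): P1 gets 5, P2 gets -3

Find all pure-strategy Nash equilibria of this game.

none

(A, A): P2 prefers B (1 > -2) — not an equilibrium.
(A, B): P1 prefers B (5 > -1) — not an equilibrium.
(B, A): P1 prefers A (3 > -4) — not an equilibrium.
(B, B): P2 prefers A (6 > -3) — not an equilibrium.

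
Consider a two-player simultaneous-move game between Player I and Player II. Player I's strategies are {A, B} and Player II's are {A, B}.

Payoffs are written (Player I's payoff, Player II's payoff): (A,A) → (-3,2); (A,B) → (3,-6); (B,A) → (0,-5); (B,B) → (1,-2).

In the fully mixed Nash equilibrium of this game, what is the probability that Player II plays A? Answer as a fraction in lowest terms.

Let q be the probability that Player II plays A. In a completely mixed equilibrium, Player I must be indifferent between A and B.
Player I's expected payoff from A is −3q + 3(1−q); from B it is (1−q).
Setting these equal: −6q + 3 = −q + 1, so q = 2/5.

2/5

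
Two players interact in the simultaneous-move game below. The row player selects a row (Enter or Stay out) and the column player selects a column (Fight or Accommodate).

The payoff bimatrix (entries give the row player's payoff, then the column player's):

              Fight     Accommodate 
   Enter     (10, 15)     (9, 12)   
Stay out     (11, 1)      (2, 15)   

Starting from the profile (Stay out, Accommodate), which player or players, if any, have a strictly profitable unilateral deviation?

The row player at (Stay out, Accommodate) earns 2; deviating to Enter yields 9 — a strict improvement.
The column player earns 15; deviating to Fight yields 1 — not better.
Only the row player has a strictly profitable deviation.

The row player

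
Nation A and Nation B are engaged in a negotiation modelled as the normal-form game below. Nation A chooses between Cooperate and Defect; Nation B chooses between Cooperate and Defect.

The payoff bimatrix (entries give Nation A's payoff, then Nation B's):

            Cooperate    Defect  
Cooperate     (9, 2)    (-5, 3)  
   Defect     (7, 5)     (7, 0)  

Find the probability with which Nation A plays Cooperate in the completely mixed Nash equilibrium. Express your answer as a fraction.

5/6

Let p be the probability that Nation A plays Cooperate. In a completely mixed equilibrium, Nation B must be indifferent between Cooperate and Defect.
Nation B's expected payoff from Cooperate is 2p + 5(1−p); from Defect it is 3p.
Setting these equal: −3p + 5 = 3p, so p = 5/6.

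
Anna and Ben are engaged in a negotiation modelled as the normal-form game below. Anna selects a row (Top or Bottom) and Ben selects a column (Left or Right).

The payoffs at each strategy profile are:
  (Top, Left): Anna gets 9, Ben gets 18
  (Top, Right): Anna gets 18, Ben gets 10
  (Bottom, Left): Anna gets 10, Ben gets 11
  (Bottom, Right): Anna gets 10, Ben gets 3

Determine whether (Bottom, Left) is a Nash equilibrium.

Yes

At (Bottom, Left), Anna earns 10; switching to Top would give 9, so Anna has no profitable deviation.
Ben earns 11; switching to Right would give 3, so Ben has no profitable deviation.
Neither player can gain by a unilateral deviation, so this profile is a Nash equilibrium.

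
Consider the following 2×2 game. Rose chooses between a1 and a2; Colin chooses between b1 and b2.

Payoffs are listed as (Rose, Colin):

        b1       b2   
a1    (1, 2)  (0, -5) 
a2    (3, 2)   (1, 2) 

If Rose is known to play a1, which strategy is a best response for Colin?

b1

Against a1, Colin earns 2 from b1 and -5 from b2.
So b1 is the best response.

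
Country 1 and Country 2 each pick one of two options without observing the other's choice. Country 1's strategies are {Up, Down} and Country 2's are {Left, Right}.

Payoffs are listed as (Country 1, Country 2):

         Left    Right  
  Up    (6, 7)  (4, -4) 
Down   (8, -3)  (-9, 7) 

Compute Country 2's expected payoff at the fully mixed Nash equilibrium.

37/21

First find x, the probability Country 1 plays Up, from Country 2's indifference between Left and Right: 7x − 3(1−x) = −4x + 7(1−x), giving x = 10/21.
Since Country 2 is indifferent in equilibrium, Country 2's expected payoff equals the payoff from either column against (10/21, 11/21). Using Left: 7(10/21) − 3(11/21) = 37/21.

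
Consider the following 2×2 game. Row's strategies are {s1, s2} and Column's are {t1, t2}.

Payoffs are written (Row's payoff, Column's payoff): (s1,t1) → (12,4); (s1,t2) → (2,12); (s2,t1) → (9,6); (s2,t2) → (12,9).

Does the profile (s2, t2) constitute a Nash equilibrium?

At (s2, t2), Row earns 12; switching to s1 would give 2, so Row has no profitable deviation.
Column earns 9; switching to t1 would give 6, so Column has no profitable deviation.
Neither player can gain by a unilateral deviation, so this profile is a Nash equilibrium.

Yes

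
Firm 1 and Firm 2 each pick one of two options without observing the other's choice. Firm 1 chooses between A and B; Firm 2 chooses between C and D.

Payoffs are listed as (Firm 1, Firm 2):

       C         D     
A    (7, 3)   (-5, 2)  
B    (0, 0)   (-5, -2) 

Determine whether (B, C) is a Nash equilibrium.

No

At (B, C), Firm 1 earns 0; switching to A would give 7, so Firm 1 would deviate.
Firm 2 earns 0; switching to D would give -2, so Firm 2 has no profitable deviation.
Since at least one player can profitably deviate, this is not a Nash equilibrium.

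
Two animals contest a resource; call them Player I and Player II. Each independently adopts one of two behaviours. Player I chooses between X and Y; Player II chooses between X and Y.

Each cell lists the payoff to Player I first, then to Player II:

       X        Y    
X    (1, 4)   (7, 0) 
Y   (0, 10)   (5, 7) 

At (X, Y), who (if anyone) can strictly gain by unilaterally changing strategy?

Player I at (X, Y) earns 7; deviating to Y yields 5 — not better.
Player II earns 0; deviating to X yields 4 — a strict improvement.
Only Player II has a strictly profitable deviation.

Player II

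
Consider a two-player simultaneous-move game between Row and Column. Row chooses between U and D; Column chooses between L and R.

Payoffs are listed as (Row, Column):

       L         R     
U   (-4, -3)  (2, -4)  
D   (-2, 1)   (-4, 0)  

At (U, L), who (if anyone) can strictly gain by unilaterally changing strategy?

Row

Row at (U, L) earns -4; deviating to D yields -2 — a strict improvement.
Column earns -3; deviating to R yields -4 — not better.
Only Row has a strictly profitable deviation.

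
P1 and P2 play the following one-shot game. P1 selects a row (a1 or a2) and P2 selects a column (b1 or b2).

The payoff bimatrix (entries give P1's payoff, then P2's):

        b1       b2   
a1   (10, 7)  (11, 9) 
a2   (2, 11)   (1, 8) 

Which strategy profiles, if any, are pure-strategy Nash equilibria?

(a1, b2)

(a1, b1): P2 prefers b2 (9 > 7) — not an equilibrium.
(a1, b2): P1 gets 11 ≥ 1 from a2, and P2 gets 9 ≥ 7 from b1 — Nash equilibrium.
(a2, b1): P1 prefers a1 (10 > 2) — not an equilibrium.
(a2, b2): P1 prefers a1 (11 > 1); P2 prefers b1 (11 > 8) — not an equilibrium.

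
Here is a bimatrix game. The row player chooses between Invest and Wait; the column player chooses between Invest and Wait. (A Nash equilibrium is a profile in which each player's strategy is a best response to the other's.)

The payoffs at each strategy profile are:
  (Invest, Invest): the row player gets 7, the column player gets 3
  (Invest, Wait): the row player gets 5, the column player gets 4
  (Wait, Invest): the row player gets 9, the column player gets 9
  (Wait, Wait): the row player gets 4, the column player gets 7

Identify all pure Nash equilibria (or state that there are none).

(Invest, Invest): the row player prefers Wait (9 > 7); the column player prefers Wait (4 > 3) — not an equilibrium.
(Invest, Wait): the row player gets 5 ≥ 4 from Wait, and the column player gets 4 ≥ 3 from Invest — Nash equilibrium.
(Wait, Invest): the row player gets 9 ≥ 7 from Invest, and the column player gets 9 ≥ 7 from Wait — Nash equilibrium.
(Wait, Wait): the row player prefers Invest (5 > 4); the column player prefers Invest (9 > 7) — not an equilibrium.

(Invest, Wait) and (Wait, Invest)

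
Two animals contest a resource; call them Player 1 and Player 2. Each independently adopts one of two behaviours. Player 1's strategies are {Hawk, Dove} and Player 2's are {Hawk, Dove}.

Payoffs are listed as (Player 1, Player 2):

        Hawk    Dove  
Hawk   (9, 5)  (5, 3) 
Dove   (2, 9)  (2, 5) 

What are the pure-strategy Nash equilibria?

(Hawk, Hawk): Player 1 gets 9 ≥ 2 from Dove, and Player 2 gets 5 ≥ 3 from Dove — Nash equilibrium.
(Hawk, Dove): Player 2 prefers Hawk (5 > 3) — not an equilibrium.
(Dove, Hawk): Player 1 prefers Hawk (9 > 2) — not an equilibrium.
(Dove, Dove): Player 1 prefers Hawk (5 > 2); Player 2 prefers Hawk (9 > 5) — not an equilibrium.

(Hawk, Hawk)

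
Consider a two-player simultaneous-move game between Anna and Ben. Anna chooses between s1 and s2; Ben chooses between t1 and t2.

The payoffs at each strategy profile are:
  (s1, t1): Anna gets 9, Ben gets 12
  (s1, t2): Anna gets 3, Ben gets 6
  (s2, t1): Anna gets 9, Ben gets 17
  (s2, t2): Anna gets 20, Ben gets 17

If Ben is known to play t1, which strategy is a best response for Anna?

Against t1, Anna earns 9 from s1 and 9 from s2.
So either strategy is a best response.

either — both s1 and s2 are best responses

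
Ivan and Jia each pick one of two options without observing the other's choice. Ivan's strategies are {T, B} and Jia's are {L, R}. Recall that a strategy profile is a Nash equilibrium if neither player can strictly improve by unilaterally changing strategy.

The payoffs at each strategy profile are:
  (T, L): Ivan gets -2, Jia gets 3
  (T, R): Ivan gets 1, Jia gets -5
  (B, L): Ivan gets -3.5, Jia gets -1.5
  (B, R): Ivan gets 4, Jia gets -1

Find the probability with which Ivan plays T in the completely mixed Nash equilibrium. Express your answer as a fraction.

1/17

Let r be the probability that Ivan plays T. In a completely mixed equilibrium, Jia must be indifferent between L and R.
Jia's expected payoff from L is 3r − 1.5(1−r); from R it is −5r − (1−r).
Setting these equal: 4.5r − 1.5 = −4r − 1, so r = 1/17.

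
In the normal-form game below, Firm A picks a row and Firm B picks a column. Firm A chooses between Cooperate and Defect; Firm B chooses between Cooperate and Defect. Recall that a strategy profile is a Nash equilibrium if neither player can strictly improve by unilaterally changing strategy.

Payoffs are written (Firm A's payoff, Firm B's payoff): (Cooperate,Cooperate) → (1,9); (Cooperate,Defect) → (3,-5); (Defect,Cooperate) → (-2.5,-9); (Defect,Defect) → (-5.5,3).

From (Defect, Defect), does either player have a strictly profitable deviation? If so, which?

Firm A

Firm A at (Defect, Defect) earns -5.5; deviating to Cooperate yields 3 — a strict improvement.
Firm B earns 3; deviating to Cooperate yields -9 — not better.
Only Firm A has a strictly profitable deviation.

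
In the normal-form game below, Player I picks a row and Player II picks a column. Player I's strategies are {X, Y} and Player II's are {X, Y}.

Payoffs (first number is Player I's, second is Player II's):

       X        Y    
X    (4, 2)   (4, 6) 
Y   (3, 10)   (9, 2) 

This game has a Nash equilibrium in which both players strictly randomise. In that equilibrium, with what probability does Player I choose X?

Let r be the probability that Player I plays X. In a completely mixed equilibrium, Player II must be indifferent between X and Y.
Player II's expected payoff from X is 2r + 10(1−r); from Y it is 6r + 2(1−r).
Setting these equal: −8r + 10 = 4r + 2, so r = 2/3.

2/3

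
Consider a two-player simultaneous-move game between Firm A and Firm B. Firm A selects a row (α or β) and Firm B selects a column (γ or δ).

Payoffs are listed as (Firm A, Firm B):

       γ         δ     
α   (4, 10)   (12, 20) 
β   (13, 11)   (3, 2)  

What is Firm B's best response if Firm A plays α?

δ

Against α, Firm B earns 10 from γ and 20 from δ.
So δ is the best response.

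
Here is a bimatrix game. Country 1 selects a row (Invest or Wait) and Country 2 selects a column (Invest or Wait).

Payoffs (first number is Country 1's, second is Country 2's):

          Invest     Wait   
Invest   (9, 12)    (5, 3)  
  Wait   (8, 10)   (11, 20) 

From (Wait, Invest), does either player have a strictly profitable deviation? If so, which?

Both

Country 1 at (Wait, Invest) earns 8; deviating to Invest yields 9 — a strict improvement.
Country 2 earns 10; deviating to Wait yields 20 — a strict improvement.
Both Country 1 and Country 2 have strictly profitable deviations.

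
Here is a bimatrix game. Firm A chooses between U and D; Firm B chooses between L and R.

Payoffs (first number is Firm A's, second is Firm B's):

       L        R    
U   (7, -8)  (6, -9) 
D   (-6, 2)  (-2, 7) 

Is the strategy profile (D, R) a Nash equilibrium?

At (D, R), Firm A earns -2; switching to U would give 6, so Firm A would deviate.
Firm B earns 7; switching to L would give 2, so Firm B has no profitable deviation.
Since at least one player can profitably deviate, this is not a Nash equilibrium.

No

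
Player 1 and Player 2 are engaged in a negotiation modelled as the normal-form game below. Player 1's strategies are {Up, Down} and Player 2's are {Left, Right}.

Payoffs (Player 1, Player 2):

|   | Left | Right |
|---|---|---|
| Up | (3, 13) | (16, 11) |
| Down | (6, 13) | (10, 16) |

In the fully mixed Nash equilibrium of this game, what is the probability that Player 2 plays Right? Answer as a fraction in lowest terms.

Let c be the probability that Player 2 plays Left. In a completely mixed equilibrium, Player 1 must be indifferent between Up and Down.
Player 1's expected payoff from Up is 3c + 16(1−c); from Down it is 6c + 10(1−c).
Setting these equal: −13c + 16 = −4c + 10, so c = 2/3.
Therefore Player 2 plays Right with probability 1 − 2/3 = 1/3.

1/3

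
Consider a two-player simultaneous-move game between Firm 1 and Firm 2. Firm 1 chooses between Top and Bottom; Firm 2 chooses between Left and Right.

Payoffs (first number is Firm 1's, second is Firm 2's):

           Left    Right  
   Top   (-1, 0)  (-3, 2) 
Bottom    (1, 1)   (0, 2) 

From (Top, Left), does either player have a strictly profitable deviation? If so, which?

Firm 1 at (Top, Left) earns -1; deviating to Bottom yields 1 — a strict improvement.
Firm 2 earns 0; deviating to Right yields 2 — a strict improvement.
Both Firm 1 and Firm 2 have strictly profitable deviations.

Both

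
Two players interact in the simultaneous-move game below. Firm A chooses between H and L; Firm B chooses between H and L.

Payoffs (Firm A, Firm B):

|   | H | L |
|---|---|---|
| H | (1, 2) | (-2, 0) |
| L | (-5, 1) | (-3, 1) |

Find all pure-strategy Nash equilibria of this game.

(H, H): Firm A gets 1 ≥ -5 from L, and Firm B gets 2 ≥ 0 from L — Nash equilibrium.
(H, L): Firm B prefers H (2 > 0) — not an equilibrium.
(L, H): Firm A prefers H (1 > -5) — not an equilibrium.
(L, L): Firm A prefers H (-2 > -3) — not an equilibrium.

(H, H)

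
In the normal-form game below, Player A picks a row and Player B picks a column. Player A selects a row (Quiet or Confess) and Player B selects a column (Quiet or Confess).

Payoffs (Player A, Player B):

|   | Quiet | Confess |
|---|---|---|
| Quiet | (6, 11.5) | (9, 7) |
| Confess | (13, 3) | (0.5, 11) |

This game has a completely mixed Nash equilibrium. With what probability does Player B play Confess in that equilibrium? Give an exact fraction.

Let q be the probability that Player B plays Quiet. In a completely mixed equilibrium, Player A must be indifferent between Quiet and Confess.
Player A's expected payoff from Quiet is 6q + 9(1−q); from Confess it is 13q + 0.5(1−q).
Setting these equal: −3q + 9 = 12.5q + 0.5, so q = 17/31.
Therefore Player B plays Confess with probability 1 − 17/31 = 14/31.

14/31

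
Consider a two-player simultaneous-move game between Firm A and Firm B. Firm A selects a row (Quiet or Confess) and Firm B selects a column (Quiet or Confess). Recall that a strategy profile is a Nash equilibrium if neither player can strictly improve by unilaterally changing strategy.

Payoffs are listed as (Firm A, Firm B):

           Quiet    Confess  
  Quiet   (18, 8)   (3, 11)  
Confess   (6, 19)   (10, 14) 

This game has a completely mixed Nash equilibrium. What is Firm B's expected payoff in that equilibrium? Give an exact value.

First find x, the probability Firm A plays Quiet, from Firm B's indifference between Quiet and Confess: 8x + 19(1−x) = 11x + 14(1−x), giving x = 5/8.
Since Firm B is indifferent in equilibrium, Firm B's expected payoff equals the payoff from either column against (5/8, 3/8). Using Quiet: 8(5/8) + 19(3/8) = 97/8.

97/8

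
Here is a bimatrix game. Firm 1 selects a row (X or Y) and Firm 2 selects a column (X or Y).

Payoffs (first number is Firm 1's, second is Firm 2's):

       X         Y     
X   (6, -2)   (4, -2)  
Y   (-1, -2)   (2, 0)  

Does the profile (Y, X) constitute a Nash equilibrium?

No

At (Y, X), Firm 1 earns -1; switching to X would give 6, so Firm 1 would deviate.
Firm 2 earns -2; switching to Y would give 0, so Firm 2 would deviate.
Since at least one player can profitably deviate, this is not a Nash equilibrium.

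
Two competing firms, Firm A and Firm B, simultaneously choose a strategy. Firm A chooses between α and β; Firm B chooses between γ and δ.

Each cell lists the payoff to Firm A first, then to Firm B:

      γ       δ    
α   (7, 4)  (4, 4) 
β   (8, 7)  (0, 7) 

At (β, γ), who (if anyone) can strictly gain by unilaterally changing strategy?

Neither

Firm A at (β, γ) earns 8; deviating to α yields 7 — not better.
Firm B earns 7; deviating to δ yields 7 — not better.
Neither player can strictly improve; the profile is a Nash equilibrium.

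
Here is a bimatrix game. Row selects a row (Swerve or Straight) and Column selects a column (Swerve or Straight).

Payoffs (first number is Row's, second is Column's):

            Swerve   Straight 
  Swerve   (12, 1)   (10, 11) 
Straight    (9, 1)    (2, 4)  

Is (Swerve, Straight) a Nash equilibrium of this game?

Yes

At (Swerve, Straight), Row earns 10; switching to Straight would give 2, so Row has no profitable deviation.
Column earns 11; switching to Swerve would give 1, so Column has no profitable deviation.
Neither player can gain by a unilateral deviation, so this profile is a Nash equilibrium.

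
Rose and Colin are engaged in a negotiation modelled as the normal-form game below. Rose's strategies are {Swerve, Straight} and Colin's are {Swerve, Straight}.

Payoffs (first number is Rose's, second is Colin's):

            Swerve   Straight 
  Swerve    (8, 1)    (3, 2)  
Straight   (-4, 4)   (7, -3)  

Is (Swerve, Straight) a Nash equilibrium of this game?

No

At (Swerve, Straight), Rose earns 3; switching to Straight would give 7, so Rose would deviate.
Colin earns 2; switching to Swerve would give 1, so Colin has no profitable deviation.
Since at least one player can profitably deviate, this is not a Nash equilibrium.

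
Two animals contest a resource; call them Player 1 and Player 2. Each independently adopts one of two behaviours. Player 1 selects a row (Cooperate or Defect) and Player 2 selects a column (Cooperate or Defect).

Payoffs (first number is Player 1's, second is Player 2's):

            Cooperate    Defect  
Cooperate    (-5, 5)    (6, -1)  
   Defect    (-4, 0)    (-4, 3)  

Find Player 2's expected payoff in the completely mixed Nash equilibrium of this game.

First find p, the probability Player 1 plays Cooperate, from Player 2's indifference between Cooperate and Defect: 5p = −p + 3(1−p), giving p = 1/3.
Since Player 2 is indifferent in equilibrium, Player 2's expected payoff equals the payoff from either column against (1/3, 2/3). Using Cooperate: 5(1/3) = 5/3.

5/3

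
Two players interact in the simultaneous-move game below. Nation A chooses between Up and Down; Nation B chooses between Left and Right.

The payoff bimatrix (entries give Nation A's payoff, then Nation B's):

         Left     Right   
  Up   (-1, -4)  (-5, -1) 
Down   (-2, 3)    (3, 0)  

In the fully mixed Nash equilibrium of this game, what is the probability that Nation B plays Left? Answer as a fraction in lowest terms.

8/9

Let q be the probability that Nation B plays Left. In a completely mixed equilibrium, Nation A must be indifferent between Up and Down.
Nation A's expected payoff from Up is −q − 5(1−q); from Down it is −2q + 3(1−q).
Setting these equal: 4q − 5 = −5q + 3, so q = 8/9.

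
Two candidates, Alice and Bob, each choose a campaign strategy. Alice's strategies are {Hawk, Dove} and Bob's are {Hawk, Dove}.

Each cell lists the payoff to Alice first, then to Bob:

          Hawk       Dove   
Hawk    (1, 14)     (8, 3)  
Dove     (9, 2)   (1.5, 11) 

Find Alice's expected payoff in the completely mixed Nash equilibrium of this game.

141/29

First find y, the probability Bob plays Hawk, from Alice's indifference between Hawk and Dove: y + 8(1−y) = 9y + 1.5(1−y), giving y = 13/29.
Since Alice is indifferent in equilibrium, Alice's expected payoff equals the payoff from either row against (13/29, 16/29). Using Hawk: (13/29) + 8(16/29) = 141/29.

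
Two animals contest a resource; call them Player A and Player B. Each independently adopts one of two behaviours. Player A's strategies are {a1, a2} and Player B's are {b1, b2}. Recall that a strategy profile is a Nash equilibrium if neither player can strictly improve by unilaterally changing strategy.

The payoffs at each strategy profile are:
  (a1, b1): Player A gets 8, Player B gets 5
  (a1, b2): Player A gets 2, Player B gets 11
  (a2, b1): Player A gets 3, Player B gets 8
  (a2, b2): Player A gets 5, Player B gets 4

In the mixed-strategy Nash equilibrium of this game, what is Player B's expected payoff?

34/5

First find p, the probability Player A plays a1, from Player B's indifference between b1 and b2: 5p + 8(1−p) = 11p + 4(1−p), giving p = 2/5.
Since Player B is indifferent in equilibrium, Player B's expected payoff equals the payoff from either column against (2/5, 3/5). Using b1: 5(2/5) + 8(3/5) = 34/5.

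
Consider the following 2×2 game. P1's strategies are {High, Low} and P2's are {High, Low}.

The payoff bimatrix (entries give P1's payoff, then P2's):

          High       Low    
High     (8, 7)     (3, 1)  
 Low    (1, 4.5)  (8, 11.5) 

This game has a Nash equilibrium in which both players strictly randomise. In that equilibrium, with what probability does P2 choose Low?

7/12

Let q be the probability that P2 plays High. In a completely mixed equilibrium, P1 must be indifferent between High and Low.
P1's expected payoff from High is 8q + 3(1−q); from Low it is q + 8(1−q).
Setting these equal: 5q + 3 = −7q + 8, so q = 5/12.
Therefore P2 plays Low with probability 1 − 5/12 = 7/12.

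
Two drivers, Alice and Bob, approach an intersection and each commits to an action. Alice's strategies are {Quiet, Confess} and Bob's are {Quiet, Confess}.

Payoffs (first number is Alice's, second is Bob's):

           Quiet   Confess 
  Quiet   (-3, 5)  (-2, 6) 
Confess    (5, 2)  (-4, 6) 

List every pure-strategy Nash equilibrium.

(Quiet, Confess)

(Quiet, Quiet): Alice prefers Confess (5 > -3); Bob prefers Confess (6 > 5) — not an equilibrium.
(Quiet, Confess): Alice gets -2 ≥ -4 from Confess, and Bob gets 6 ≥ 5 from Quiet — Nash equilibrium.
(Confess, Quiet): Bob prefers Confess (6 > 2) — not an equilibrium.
(Confess, Confess): Alice prefers Quiet (-2 > -4) — not an equilibrium.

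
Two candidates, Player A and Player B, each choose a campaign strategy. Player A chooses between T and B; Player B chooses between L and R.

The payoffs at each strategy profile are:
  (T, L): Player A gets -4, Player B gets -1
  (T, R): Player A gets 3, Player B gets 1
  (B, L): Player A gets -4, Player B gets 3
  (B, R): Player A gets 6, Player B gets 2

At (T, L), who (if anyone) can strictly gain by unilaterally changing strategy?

Player A at (T, L) earns -4; deviating to B yields -4 — not better.
Player B earns -1; deviating to R yields 1 — a strict improvement.
Only Player B has a strictly profitable deviation.

Player B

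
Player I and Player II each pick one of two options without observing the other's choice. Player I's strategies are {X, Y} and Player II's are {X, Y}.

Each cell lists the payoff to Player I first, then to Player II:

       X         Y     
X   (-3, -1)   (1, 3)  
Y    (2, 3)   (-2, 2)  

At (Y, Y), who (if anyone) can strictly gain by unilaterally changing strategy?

Player I at (Y, Y) earns -2; deviating to X yields 1 — a strict improvement.
Player II earns 2; deviating to X yields 3 — a strict improvement.
Both Player I and Player II have strictly profitable deviations.

Both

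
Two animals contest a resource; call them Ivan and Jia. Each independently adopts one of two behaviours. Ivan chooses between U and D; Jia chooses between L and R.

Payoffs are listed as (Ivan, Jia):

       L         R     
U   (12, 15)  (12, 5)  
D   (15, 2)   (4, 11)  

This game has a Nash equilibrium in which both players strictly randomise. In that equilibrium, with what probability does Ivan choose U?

Let x be the probability that Ivan plays U. In a completely mixed equilibrium, Jia must be indifferent between L and R.
Jia's expected payoff from L is 15x + 2(1−x); from R it is 5x + 11(1−x).
Setting these equal: 13x + 2 = −6x + 11, so x = 9/19.

9/19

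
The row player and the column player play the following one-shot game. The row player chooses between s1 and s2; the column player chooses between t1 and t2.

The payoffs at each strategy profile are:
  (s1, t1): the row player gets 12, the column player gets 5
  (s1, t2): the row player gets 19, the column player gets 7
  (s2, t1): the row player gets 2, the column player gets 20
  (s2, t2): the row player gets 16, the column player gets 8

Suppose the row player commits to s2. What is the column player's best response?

Against s2, the column player earns 20 from t1 and 8 from t2.
So t1 is the best response.

t1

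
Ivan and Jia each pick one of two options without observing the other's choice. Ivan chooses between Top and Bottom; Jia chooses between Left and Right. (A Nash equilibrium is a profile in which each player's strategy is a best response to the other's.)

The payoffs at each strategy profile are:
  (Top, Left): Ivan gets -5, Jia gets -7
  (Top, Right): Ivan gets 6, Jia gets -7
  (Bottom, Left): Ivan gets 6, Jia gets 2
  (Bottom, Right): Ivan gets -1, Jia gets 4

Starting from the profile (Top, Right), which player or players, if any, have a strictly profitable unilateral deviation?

Neither

Ivan at (Top, Right) earns 6; deviating to Bottom yields -1 — not better.
Jia earns -7; deviating to Left yields -7 — not better.
Neither player can strictly improve; the profile is a Nash equilibrium.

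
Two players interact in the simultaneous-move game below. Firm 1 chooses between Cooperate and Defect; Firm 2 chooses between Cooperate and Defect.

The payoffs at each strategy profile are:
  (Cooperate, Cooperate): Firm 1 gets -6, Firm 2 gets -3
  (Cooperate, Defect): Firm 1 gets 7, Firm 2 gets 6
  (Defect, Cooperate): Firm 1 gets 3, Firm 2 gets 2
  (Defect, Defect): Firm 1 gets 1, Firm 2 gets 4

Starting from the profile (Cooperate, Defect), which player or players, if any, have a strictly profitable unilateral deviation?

Neither

Firm 1 at (Cooperate, Defect) earns 7; deviating to Defect yields 1 — not better.
Firm 2 earns 6; deviating to Cooperate yields -3 — not better.
Neither player can strictly improve; the profile is a Nash equilibrium.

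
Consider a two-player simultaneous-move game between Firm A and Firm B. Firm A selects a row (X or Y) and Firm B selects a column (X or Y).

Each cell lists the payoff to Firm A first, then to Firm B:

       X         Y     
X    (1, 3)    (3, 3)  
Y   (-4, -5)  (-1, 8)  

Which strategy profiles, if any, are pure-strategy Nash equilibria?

(X, X): Firm A gets 1 ≥ -4 from Y, and Firm B gets 3 ≥ 3 from Y — Nash equilibrium.
(X, Y): Firm A gets 3 ≥ -1 from Y, and Firm B gets 3 ≥ 3 from X — Nash equilibrium.
(Y, X): Firm A prefers X (1 > -4); Firm B prefers Y (8 > -5) — not an equilibrium.
(Y, Y): Firm A prefers X (3 > -1) — not an equilibrium.

(X, X) and (X, Y)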